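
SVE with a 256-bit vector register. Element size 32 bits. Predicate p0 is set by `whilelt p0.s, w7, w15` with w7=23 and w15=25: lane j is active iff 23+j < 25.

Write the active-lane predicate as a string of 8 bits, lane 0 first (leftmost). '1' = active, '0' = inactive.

register lanes = 256/32 = 8
whilelt: lane j active iff 23+j < 25 → j < 2 → 2 active
bits (lane 0 leftmost): 11000000

predicate = 11000000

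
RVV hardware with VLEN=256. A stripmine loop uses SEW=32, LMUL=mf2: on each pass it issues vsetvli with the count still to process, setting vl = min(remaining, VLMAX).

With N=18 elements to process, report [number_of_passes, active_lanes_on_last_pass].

VLMAX = (256 × 1/2) / 32 = 4 lanes
iterations = ceil(18/4) = 5; final-pass vl = 2

[iterations, last_vl] = [5, 2]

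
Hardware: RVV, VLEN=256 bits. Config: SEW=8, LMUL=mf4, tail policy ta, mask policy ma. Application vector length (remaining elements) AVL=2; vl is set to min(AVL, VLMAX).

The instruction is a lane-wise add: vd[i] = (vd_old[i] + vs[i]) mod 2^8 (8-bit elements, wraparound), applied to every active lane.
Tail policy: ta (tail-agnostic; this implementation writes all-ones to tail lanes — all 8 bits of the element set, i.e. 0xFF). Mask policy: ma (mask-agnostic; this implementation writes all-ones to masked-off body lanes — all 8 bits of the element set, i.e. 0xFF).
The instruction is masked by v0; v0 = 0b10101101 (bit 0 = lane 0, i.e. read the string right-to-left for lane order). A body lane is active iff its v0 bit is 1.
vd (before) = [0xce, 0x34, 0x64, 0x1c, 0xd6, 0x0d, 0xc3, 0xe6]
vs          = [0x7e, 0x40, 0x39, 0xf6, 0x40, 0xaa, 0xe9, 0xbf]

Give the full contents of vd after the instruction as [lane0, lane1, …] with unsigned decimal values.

vd = [76, 255, 255, 255, 255, 255, 255, 255]

lanes per group: 256·1/4/8 = 8
vl ← min(2, 8) = 2
vd[0] add(0xce,0x7e) -> 0x4c
vd[1] mask-off/ones -> 0xff
vd[2] tail/ones -> 0xff
vd[3] tail/ones -> 0xff
vd[4] tail/ones -> 0xff
vd[5] tail/ones -> 0xff
vd[6] tail/ones -> 0xff
vd[7] tail/ones -> 0xff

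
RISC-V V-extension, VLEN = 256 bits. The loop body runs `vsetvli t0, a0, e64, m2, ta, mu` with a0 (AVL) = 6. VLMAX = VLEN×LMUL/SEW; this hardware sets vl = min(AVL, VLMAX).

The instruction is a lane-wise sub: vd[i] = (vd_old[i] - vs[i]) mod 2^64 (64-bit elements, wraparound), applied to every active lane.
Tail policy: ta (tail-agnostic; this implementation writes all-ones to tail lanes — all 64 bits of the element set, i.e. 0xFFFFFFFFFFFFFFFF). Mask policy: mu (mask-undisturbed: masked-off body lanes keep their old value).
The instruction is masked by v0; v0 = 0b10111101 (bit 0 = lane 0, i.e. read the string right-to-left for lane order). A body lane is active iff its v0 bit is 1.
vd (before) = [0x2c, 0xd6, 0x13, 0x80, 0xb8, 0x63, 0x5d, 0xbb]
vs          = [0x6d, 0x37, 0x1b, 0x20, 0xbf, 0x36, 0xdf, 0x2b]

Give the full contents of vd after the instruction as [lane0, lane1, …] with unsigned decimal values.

lanes per group: 256·2/64 = 8
AVL=6 ≤ VLMAX=8, so vl = 6
[0] sub(0x2c,0x6d) = 0xffffffffffffffbf
[1] mask-off/keep = 0xd6
[2] sub(0x13,0x1b) = 0xfffffffffffffff8
[3] sub(0x80,0x20) = 0x60
[4] sub(0xb8,0xbf) = 0xfffffffffffffff9
[5] sub(0x63,0x36) = 0x2d
[6] tail/ones = 0xffffffffffffffff
[7] tail/ones = 0xffffffffffffffff

vd = [18446744073709551551, 214, 18446744073709551608, 96, 18446744073709551609, 45, 18446744073709551615, 18446744073709551615]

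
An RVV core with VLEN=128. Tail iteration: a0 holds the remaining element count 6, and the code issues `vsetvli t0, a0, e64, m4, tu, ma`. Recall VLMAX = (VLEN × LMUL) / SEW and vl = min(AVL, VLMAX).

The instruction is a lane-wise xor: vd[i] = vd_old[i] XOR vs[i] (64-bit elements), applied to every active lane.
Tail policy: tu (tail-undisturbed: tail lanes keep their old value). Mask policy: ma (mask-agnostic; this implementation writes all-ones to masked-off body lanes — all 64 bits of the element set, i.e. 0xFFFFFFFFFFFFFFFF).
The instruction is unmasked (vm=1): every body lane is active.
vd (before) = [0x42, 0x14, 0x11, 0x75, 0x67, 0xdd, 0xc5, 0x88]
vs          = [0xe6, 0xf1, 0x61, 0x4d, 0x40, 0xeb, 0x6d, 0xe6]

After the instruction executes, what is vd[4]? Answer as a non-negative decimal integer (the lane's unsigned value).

vd[4] = 39

VLMAX = (128 × 4) / 64 = 8 lanes
vl ← min(6, 8) = 6
lane  0: xor(0x42,0xe6) ⇒ 0xa4
lane  1: xor(0x14,0xf1) ⇒ 0xe5
lane  2: xor(0x11,0x61) ⇒ 0x70
lane  3: xor(0x75,0x4d) ⇒ 0x38
lane  4: xor(0x67,0x40) ⇒ 0x27
lane  5: xor(0xdd,0xeb) ⇒ 0x36
lane  6: tail/keep ⇒ 0xc5
lane  7: tail/keep ⇒ 0x88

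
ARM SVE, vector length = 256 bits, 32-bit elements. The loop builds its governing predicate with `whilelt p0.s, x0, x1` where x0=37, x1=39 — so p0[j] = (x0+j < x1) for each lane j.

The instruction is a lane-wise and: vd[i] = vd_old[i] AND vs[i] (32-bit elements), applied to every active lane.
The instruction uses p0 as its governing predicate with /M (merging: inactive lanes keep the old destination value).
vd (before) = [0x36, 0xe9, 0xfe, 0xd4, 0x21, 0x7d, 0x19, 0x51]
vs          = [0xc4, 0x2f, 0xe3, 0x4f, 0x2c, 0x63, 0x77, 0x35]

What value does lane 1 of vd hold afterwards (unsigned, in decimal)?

256-bit reg / 32-bit elem → 8 lanes
whilelt: lane j active iff 37+j < 39 → j < 2 → 2 active
lane  0: and(0x36,0xc4) ⇒ 0x04
lane  1: and(0xe9,0x2f) ⇒ 0x29
lane  2: tail/keep ⇒ 0xfe
lane  3: tail/keep ⇒ 0xd4
lane  4: tail/keep ⇒ 0x21
lane  5: tail/keep ⇒ 0x7d
lane  6: tail/keep ⇒ 0x19
lane  7: tail/keep ⇒ 0x51

vd[1] = 41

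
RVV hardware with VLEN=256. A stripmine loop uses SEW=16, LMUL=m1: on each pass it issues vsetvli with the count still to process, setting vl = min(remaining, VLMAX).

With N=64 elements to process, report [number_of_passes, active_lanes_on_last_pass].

[iterations, last_vl] = [4, 16]

VLMAX = VLEN×LMUL/SEW = 256×1/16 = 16
N=64: ⌈64/16⌉ = 4 iters; last vl = 64 − 3×16 = 16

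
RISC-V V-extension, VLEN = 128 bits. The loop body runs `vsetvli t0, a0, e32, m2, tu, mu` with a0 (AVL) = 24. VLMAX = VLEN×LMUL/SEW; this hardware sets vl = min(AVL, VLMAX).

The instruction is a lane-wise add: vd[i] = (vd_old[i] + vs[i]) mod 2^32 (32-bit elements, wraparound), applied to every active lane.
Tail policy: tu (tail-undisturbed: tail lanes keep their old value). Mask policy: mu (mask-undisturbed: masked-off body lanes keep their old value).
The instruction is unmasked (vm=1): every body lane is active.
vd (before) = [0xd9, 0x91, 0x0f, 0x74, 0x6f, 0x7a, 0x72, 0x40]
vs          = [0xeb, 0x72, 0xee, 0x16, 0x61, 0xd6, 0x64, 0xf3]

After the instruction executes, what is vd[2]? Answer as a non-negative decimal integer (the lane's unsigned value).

lanes per group: 128·2/32 = 8
vl ← min(24, 8) = 8
  i=0: add(0xd9,0xeb) → 452
  i=1: add(0x91,0x72) → 259
  i=2: add(0x0f,0xee) → 253
  i=3: add(0x74,0x16) → 138
  i=4: add(0x6f,0x61) → 208
  i=5: add(0x7a,0xd6) → 336
  i=6: add(0x72,0x64) → 214
  i=7: add(0x40,0xf3) → 307

vd[2] = 253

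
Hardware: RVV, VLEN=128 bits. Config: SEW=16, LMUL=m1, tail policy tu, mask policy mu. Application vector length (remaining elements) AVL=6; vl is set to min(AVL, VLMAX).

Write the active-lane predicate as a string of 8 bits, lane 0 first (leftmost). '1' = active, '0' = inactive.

VLMAX = (128 × 1) / 16 = 8 lanes
AVL=6 ≤ VLMAX=8, so vl = 6
bits (lane 0 leftmost): 11111100

predicate = 11111100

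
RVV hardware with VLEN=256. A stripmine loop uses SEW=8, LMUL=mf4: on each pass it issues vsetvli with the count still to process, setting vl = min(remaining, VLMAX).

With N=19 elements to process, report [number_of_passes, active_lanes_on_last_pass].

lanes per group: 256·1/4/8 = 8
19 elements at 8/iter → 3 passes, remainder 3 on the last

[iterations, last_vl] = [3, 3]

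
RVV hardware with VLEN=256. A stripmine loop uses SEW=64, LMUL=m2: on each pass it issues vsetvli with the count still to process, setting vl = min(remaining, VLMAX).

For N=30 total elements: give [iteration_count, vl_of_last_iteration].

VLMAX = (256 × 2) / 64 = 8 lanes
30 elements at 8/iter → 4 passes, remainder 6 on the last

[iterations, last_vl] = [4, 6]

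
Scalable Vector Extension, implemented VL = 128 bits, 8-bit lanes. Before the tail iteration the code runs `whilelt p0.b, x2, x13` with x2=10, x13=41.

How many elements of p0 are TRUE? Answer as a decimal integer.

lane count: 128 div 8 = 16
active while 10+j < 41, i.e. j ∈ [0,31) capped at 16 ⇒ 16

vl = 16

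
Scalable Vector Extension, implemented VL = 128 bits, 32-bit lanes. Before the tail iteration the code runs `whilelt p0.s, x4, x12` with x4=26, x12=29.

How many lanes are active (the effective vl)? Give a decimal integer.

vl = 3

128-bit reg / 32-bit elem → 4 lanes
p0[j] = (26+j < 29); true for j=0..2 → 3 lanes set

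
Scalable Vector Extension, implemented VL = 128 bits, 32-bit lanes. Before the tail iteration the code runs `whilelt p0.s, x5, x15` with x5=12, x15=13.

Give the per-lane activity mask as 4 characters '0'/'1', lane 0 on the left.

128-bit reg / 32-bit elem → 4 lanes
whilelt: lane j active iff 12+j < 13 → j < 1 → 1 active
bits (lane 0 leftmost): 1000

predicate = 1000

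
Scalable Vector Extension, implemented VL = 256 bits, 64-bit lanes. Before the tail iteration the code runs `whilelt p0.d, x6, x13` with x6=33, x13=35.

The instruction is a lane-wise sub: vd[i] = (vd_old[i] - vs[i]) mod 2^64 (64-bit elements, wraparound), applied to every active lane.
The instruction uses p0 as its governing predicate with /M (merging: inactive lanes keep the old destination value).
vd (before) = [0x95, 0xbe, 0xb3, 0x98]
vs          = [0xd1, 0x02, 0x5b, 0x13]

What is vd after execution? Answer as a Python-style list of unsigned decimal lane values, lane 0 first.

vd = [18446744073709551556, 188, 179, 152]

lane count: 256 div 64 = 4
p0[j] = (33+j < 35); true for j=0..1 → 2 lanes set
  i=0: sub(0x95,0xd1) → 18446744073709551556
  i=1: sub(0xbe,0x02) → 188
  i=2: tail/keep → 179
  i=3: tail/keep → 152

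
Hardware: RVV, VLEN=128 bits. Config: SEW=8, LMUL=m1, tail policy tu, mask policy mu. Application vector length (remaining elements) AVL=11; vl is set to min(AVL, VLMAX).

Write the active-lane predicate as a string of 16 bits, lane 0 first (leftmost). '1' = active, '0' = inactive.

predicate = 1111111111100000

VLMAX = VLEN×LMUL/SEW = 128×1/8 = 16
AVL=11 ≤ VLMAX=16, so vl = 11
bits (lane 0 leftmost): 1111111111100000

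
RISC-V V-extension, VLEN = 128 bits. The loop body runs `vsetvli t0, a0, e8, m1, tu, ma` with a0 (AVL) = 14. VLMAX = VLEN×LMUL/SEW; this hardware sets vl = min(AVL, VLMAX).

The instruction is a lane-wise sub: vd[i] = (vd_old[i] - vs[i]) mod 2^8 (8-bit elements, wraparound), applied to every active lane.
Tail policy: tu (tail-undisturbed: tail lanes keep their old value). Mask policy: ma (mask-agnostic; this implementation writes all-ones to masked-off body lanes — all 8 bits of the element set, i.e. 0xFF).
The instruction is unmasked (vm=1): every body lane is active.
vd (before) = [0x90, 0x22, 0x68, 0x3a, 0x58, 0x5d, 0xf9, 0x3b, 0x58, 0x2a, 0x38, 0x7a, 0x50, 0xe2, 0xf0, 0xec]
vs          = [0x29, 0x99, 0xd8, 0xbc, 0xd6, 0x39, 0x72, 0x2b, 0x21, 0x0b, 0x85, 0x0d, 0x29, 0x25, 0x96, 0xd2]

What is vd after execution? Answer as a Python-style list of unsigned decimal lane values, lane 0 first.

vd = [103, 137, 144, 126, 130, 36, 135, 16, 55, 31, 179, 109, 39, 189, 240, 236]

VLMAX = VLEN×LMUL/SEW = 128×1/8 = 16
vl ← min(14, 16) = 14
  i=0: sub(0x90,0x29) → 103
  i=1: sub(0x22,0x99) → 137
  i=2: sub(0x68,0xd8) → 144
  i=3: sub(0x3a,0xbc) → 126
  i=4: sub(0x58,0xd6) → 130
  i=5: sub(0x5d,0x39) → 36
  i=6: sub(0xf9,0x72) → 135
  i=7: sub(0x3b,0x2b) → 16
  i=8: sub(0x58,0x21) → 55
  i=9: sub(0x2a,0x0b) → 31
  i=10: sub(0x38,0x85) → 179
  i=11: sub(0x7a,0x0d) → 109
  i=12: sub(0x50,0x29) → 39
  i=13: sub(0xe2,0x25) → 189
  i=14: tail/keep → 240
  i=15: tail/keep → 236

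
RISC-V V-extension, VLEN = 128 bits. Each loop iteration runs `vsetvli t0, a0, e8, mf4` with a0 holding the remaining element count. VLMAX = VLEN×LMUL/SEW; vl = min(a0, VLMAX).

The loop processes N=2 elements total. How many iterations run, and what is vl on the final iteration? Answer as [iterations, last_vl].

[iterations, last_vl] = [1, 2]

VLMAX = (128 × 1/4) / 8 = 4 lanes
2 elements at 4/iter → 1 passes, remainder 2 on the last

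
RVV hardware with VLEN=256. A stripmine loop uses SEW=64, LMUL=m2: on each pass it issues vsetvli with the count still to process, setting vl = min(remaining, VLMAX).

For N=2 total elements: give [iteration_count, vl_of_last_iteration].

[iterations, last_vl] = [1, 2]

VLMAX = VLEN×LMUL/SEW = 256×2/64 = 8
N=2: ⌈2/8⌉ = 1 iters; last vl = 2 − 0×8 = 2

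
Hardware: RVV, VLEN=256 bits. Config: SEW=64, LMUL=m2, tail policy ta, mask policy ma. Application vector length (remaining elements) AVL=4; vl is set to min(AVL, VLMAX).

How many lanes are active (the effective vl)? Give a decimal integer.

VLMAX = (256 × 2) / 64 = 8 lanes
vl = min(AVL, VLMAX) = min(4, 8) = 4

vl = 4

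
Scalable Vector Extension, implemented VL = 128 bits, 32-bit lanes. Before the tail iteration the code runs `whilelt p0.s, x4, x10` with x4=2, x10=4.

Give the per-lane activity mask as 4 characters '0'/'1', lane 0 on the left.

128-bit reg / 32-bit elem → 4 lanes
p0[j] = (2+j < 4); true for j=0..1 → 2 lanes set
bits (lane 0 leftmost): 1100

predicate = 1100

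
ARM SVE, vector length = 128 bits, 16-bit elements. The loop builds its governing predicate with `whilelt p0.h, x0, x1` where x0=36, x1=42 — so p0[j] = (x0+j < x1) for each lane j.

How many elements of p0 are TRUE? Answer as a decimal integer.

vl = 6

register lanes = 128/16 = 8
whilelt: lane j active iff 36+j < 42 → j < 6 → 6 active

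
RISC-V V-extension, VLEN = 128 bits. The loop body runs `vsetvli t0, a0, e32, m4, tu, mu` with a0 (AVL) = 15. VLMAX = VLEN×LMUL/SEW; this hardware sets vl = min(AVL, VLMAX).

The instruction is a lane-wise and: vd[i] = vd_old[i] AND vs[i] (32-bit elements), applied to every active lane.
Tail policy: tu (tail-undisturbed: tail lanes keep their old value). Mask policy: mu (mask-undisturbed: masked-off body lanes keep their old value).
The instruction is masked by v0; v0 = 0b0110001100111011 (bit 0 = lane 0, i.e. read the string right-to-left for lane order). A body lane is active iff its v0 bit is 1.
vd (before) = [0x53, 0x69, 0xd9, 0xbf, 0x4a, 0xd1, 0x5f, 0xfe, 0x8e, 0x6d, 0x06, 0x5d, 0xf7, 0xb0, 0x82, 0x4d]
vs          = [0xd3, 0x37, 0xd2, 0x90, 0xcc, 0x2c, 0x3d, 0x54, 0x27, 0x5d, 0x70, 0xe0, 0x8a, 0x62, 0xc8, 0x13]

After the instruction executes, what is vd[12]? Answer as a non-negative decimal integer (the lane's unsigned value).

VLMAX = VLEN×LMUL/SEW = 128×4/32 = 16
vl ← min(15, 16) = 15
vd[0] and(0x53,0xd3) -> 0x53
vd[1] and(0x69,0x37) -> 0x21
vd[2] mask-off/keep -> 0xd9
vd[3] and(0xbf,0x90) -> 0x90
vd[4] and(0x4a,0xcc) -> 0x48
vd[5] and(0xd1,0x2c) -> 0x00
vd[6] mask-off/keep -> 0x5f
vd[7] mask-off/keep -> 0xfe
vd[8] and(0x8e,0x27) -> 0x06
vd[9] and(0x6d,0x5d) -> 0x4d
vd[10] mask-off/keep -> 0x06
vd[11] mask-off/keep -> 0x5d
vd[12] mask-off/keep -> 0xf7
vd[13] and(0xb0,0x62) -> 0x20
vd[14] and(0x82,0xc8) -> 0x80
vd[15] tail/keep -> 0x4d

vd[12] = 247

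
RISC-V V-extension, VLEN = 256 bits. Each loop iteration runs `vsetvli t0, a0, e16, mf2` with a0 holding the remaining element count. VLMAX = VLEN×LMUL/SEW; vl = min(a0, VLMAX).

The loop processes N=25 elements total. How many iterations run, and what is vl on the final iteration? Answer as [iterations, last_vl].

lanes per group: 256·1/2/16 = 8
N=25: ⌈25/8⌉ = 4 iters; last vl = 25 − 3×8 = 1

[iterations, last_vl] = [4, 1]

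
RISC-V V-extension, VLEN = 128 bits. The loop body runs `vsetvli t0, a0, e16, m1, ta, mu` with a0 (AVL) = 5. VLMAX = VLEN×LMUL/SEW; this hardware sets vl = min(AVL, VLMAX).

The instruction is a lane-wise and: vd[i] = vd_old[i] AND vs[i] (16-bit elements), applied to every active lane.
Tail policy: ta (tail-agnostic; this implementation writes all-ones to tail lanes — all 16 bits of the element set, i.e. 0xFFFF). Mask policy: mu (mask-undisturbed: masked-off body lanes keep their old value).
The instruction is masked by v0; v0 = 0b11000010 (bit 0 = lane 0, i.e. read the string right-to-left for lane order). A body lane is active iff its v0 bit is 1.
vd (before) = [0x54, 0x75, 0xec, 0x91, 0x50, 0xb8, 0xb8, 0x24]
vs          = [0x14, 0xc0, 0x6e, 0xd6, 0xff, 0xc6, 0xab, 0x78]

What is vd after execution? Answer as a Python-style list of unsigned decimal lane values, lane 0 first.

vd = [84, 64, 236, 145, 80, 65535, 65535, 65535]

VLMAX = VLEN×LMUL/SEW = 128×1/16 = 8
vl ← min(5, 8) = 5
  i=0: mask-off/keep → 84
  i=1: and(0x75,0xc0) → 64
  i=2: mask-off/keep → 236
  i=3: mask-off/keep → 145
  i=4: mask-off/keep → 80
  i=5: tail/ones → 65535
  i=6: tail/ones → 65535
  i=7: tail/ones → 65535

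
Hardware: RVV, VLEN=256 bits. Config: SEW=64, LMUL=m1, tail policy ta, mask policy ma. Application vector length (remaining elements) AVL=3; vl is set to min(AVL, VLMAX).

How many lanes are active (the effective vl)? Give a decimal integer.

VLMAX = VLEN×LMUL/SEW = 256×1/64 = 4
vl ← min(3, 4) = 3

vl = 3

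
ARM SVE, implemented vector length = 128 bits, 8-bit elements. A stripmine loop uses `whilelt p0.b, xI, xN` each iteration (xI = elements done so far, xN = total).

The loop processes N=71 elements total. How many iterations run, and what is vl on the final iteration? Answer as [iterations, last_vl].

[iterations, last_vl] = [5, 7]

128-bit reg / 8-bit elem → 16 lanes
71 elements at 16/iter → 5 passes, remainder 7 on the last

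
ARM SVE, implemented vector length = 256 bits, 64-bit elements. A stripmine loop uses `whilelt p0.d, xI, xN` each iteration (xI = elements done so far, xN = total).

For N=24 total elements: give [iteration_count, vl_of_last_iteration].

lane count: 256 div 64 = 4
iterations = ceil(24/4) = 6; final-pass vl = 4

[iterations, last_vl] = [6, 4]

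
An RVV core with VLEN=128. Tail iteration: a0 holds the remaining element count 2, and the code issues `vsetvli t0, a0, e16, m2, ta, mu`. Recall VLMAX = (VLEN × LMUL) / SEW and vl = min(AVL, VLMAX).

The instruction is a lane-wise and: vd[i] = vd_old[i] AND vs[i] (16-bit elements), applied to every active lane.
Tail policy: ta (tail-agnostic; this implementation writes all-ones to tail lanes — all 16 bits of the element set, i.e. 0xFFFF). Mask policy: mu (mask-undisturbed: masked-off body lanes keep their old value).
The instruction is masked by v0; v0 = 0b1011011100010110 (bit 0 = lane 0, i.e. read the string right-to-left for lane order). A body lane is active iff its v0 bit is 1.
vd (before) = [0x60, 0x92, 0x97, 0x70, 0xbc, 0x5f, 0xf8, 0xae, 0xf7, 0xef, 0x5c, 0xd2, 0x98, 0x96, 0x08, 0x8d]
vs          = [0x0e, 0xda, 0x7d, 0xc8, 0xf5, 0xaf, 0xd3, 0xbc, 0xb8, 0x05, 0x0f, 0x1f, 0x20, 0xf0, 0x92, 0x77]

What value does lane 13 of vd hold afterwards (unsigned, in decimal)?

vd[13] = 65535

VLMAX = VLEN×LMUL/SEW = 128×2/16 = 16
AVL=2 ≤ VLMAX=16, so vl = 2
  i=0: mask-off/keep → 96
  i=1: and(0x92,0xda) → 146
  i=2: tail/ones → 65535
  i=3: tail/ones → 65535
  i=4: tail/ones → 65535
  i=5: tail/ones → 65535
  i=6: tail/ones → 65535
  i=7: tail/ones → 65535
  i=8: tail/ones → 65535
  i=9: tail/ones → 65535
  i=10: tail/ones → 65535
  i=11: tail/ones → 65535
  i=12: tail/ones → 65535
  i=13: tail/ones → 65535
  i=14: tail/ones → 65535
  i=15: tail/ones → 65535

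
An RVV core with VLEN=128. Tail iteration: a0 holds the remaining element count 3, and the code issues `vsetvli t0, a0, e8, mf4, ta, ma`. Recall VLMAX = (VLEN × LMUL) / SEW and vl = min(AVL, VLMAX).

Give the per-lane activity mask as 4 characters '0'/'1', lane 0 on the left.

VLMAX = (128 × 1/4) / 8 = 4 lanes
vl = min(AVL, VLMAX) = min(3, 4) = 3
bits (lane 0 leftmost): 1110

predicate = 1110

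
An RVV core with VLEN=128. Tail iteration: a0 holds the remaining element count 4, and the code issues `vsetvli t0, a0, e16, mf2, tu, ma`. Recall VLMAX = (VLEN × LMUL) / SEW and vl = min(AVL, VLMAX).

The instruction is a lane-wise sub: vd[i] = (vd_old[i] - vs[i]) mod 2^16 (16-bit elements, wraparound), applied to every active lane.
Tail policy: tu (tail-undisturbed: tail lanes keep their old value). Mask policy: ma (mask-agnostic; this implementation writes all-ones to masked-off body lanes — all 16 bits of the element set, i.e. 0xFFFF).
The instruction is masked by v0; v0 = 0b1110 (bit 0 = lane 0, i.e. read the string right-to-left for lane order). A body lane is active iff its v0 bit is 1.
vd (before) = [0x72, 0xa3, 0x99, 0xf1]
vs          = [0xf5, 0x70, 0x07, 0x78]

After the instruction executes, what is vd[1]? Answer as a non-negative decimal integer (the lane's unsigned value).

VLMAX = VLEN×LMUL/SEW = 128×1/2/16 = 4
AVL=4 ≤ VLMAX=4, so vl = 4
  i=0: mask-off/ones → 65535
  i=1: sub(0xa3,0x70) → 51
  i=2: sub(0x99,0x07) → 146
  i=3: sub(0xf1,0x78) → 121

vd[1] = 51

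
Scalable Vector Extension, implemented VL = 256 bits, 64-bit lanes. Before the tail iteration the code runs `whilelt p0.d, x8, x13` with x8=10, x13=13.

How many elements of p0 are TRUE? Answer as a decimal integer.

256-bit reg / 64-bit elem → 4 lanes
active while 10+j < 13, i.e. j ∈ [0,3) capped at 4 ⇒ 3

vl = 3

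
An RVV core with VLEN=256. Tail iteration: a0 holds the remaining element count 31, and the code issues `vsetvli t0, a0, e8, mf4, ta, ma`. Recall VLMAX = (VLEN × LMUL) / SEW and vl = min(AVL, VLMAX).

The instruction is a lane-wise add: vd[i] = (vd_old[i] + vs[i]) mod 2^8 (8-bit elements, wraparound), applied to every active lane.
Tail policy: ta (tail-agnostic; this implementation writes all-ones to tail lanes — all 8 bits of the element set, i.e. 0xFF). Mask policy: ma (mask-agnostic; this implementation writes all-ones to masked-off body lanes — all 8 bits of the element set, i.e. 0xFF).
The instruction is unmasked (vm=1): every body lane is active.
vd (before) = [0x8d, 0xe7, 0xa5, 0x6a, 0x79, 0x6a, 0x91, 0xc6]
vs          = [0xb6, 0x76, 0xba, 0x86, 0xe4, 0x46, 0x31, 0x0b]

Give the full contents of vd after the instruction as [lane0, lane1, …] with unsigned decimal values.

VLMAX = VLEN×LMUL/SEW = 256×1/4/8 = 8
AVL=31 > VLMAX=8, so vl = 8
  i=0: add(0x8d,0xb6) → 67
  i=1: add(0xe7,0x76) → 93
  i=2: add(0xa5,0xba) → 95
  i=3: add(0x6a,0x86) → 240
  i=4: add(0x79,0xe4) → 93
  i=5: add(0x6a,0x46) → 176
  i=6: add(0x91,0x31) → 194
  i=7: add(0xc6,0x0b) → 209

vd = [67, 93, 95, 240, 93, 176, 194, 209]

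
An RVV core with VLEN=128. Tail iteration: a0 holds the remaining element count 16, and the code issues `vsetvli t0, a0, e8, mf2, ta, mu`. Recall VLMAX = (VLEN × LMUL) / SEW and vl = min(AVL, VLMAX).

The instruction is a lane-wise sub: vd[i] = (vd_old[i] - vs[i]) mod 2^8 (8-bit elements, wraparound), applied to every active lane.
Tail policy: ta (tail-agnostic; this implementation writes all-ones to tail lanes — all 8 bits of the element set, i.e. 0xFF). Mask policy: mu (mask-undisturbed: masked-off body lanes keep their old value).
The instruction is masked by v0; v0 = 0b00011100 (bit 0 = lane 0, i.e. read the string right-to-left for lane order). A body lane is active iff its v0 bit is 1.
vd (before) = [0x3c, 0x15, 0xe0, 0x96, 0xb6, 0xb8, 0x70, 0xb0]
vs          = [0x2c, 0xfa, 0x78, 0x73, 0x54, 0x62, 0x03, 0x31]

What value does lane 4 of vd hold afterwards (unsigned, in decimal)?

lanes per group: 128·1/2/8 = 8
vl = min(AVL, VLMAX) = min(16, 8) = 8
lane  0: mask-off/keep ⇒ 0x3c
lane  1: mask-off/keep ⇒ 0x15
lane  2: sub(0xe0,0x78) ⇒ 0x68
lane  3: sub(0x96,0x73) ⇒ 0x23
lane  4: sub(0xb6,0x54) ⇒ 0x62
lane  5: mask-off/keep ⇒ 0xb8
lane  6: mask-off/keep ⇒ 0x70
lane  7: mask-off/keep ⇒ 0xb0

vd[4] = 98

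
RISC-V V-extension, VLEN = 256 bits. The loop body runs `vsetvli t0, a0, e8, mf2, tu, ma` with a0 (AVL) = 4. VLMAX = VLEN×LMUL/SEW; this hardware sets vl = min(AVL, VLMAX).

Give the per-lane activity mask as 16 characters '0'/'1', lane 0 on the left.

predicate = 1111000000000000

VLMAX = VLEN×LMUL/SEW = 256×1/2/8 = 16
AVL=4 ≤ VLMAX=16, so vl = 4
bits (lane 0 leftmost): 1111000000000000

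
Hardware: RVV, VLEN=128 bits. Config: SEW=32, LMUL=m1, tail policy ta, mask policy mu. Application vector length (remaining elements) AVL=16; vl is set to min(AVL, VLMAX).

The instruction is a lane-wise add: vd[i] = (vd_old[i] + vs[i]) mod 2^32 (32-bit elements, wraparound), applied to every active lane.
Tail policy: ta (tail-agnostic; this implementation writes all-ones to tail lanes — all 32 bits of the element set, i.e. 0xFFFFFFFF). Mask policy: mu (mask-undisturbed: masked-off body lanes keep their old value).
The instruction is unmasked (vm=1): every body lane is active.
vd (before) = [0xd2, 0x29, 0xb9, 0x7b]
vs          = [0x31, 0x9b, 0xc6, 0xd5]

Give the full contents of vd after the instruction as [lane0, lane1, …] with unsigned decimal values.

VLMAX = (128 × 1) / 32 = 4 lanes
vl = min(AVL, VLMAX) = min(16, 4) = 4
lane  0: add(0xd2,0x31) ⇒ 0x103
lane  1: add(0x29,0x9b) ⇒ 0xc4
lane  2: add(0xb9,0xc6) ⇒ 0x17f
lane  3: add(0x7b,0xd5) ⇒ 0x150

vd = [259, 196, 383, 336]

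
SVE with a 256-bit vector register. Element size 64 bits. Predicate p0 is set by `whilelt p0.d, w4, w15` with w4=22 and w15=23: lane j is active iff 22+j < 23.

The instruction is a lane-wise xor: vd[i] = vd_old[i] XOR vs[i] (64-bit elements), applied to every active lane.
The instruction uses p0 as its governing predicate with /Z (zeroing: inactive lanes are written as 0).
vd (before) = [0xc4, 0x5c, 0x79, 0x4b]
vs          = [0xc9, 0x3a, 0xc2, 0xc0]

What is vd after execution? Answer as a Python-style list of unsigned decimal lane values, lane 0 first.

register lanes = 256/64 = 4
active while 22+j < 23, i.e. j ∈ [0,1) capped at 4 ⇒ 1
lane  0: xor(0xc4,0xc9) ⇒ 0x0d
lane  1: tail/zero ⇒ 0x00
lane  2: tail/zero ⇒ 0x00
lane  3: tail/zero ⇒ 0x00

vd = [13, 0, 0, 0]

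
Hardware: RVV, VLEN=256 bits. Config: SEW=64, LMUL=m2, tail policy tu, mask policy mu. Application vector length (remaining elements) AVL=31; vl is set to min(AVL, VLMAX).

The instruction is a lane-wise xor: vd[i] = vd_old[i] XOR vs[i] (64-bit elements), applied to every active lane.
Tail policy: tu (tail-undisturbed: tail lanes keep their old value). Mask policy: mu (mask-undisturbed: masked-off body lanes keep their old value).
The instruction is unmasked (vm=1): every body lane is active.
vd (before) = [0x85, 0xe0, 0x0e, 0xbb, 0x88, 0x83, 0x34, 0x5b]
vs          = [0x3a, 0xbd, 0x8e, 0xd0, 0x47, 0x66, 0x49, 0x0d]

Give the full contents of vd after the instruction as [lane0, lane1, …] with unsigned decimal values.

vd = [191, 93, 128, 107, 207, 229, 125, 86]

VLMAX = VLEN×LMUL/SEW = 256×2/64 = 8
vl = min(AVL, VLMAX) = min(31, 8) = 8
[0] xor(0x85,0x3a) = 0xbf
[1] xor(0xe0,0xbd) = 0x5d
[2] xor(0x0e,0x8e) = 0x80
[3] xor(0xbb,0xd0) = 0x6b
[4] xor(0x88,0x47) = 0xcf
[5] xor(0x83,0x66) = 0xe5
[6] xor(0x34,0x49) = 0x7d
[7] xor(0x5b,0x0d) = 0x56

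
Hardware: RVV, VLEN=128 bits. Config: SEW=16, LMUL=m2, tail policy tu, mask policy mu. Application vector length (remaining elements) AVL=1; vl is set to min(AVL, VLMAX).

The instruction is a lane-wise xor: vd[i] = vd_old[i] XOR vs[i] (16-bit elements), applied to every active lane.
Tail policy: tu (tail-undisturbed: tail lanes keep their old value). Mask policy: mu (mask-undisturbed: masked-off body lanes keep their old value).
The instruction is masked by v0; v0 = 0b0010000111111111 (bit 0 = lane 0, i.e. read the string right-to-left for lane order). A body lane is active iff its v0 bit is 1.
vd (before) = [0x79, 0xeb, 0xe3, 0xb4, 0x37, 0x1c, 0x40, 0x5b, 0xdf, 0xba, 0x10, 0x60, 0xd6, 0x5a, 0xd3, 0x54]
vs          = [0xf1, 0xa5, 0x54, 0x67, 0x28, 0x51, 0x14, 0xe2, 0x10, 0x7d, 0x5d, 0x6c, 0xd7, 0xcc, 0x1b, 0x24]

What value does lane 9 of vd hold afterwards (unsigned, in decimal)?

vd[9] = 186

VLMAX = (128 × 2) / 16 = 16 lanes
vl ← min(1, 16) = 1
lane  0: xor(0x79,0xf1) ⇒ 0x88
lane  1: tail/keep ⇒ 0xeb
lane  2: tail/keep ⇒ 0xe3
lane  3: tail/keep ⇒ 0xb4
lane  4: tail/keep ⇒ 0x37
lane  5: tail/keep ⇒ 0x1c
lane  6: tail/keep ⇒ 0x40
lane  7: tail/keep ⇒ 0x5b
lane  8: tail/keep ⇒ 0xdf
lane  9: tail/keep ⇒ 0xba
lane 10: tail/keep ⇒ 0x10
lane 11: tail/keep ⇒ 0x60
lane 12: tail/keep ⇒ 0xd6
lane 13: tail/keep ⇒ 0x5a
lane 14: tail/keep ⇒ 0xd3
lane 15: tail/keep ⇒ 0x54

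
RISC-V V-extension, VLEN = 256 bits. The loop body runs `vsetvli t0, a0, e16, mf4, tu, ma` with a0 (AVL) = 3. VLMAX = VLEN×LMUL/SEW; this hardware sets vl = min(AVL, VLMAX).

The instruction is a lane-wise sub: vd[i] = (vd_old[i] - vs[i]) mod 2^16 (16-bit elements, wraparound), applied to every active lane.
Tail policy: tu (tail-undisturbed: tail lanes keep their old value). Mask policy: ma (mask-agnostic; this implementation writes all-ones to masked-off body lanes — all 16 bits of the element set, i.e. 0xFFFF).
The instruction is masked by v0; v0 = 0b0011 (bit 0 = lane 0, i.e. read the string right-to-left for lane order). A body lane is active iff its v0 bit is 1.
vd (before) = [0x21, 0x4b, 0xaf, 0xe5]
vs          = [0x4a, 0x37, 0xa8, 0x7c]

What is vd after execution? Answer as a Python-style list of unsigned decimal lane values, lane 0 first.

vd = [65495, 20, 65535, 229]

lanes per group: 256·1/4/16 = 4
vl = min(AVL, VLMAX) = min(3, 4) = 3
[0] sub(0x21,0x4a) = 0xffd7
[1] sub(0x4b,0x37) = 0x14
[2] mask-off/ones = 0xffff
[3] tail/keep = 0xe5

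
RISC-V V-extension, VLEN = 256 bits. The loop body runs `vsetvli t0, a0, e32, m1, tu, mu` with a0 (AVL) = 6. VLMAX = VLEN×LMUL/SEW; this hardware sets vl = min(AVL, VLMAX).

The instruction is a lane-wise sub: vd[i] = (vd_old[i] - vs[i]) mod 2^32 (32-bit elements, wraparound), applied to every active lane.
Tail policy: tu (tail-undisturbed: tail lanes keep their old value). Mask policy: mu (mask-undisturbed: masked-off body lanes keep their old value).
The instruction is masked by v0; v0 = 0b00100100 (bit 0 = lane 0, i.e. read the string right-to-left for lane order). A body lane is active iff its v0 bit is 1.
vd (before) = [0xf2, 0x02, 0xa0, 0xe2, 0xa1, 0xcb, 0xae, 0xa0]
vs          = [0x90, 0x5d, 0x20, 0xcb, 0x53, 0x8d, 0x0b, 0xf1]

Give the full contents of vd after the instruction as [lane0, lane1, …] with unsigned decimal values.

VLMAX = (256 × 1) / 32 = 8 lanes
vl ← min(6, 8) = 6
[0] mask-off/keep = 0xf2
[1] mask-off/keep = 0x02
[2] sub(0xa0,0x20) = 0x80
[3] mask-off/keep = 0xe2
[4] mask-off/keep = 0xa1
[5] sub(0xcb,0x8d) = 0x3e
[6] tail/keep = 0xae
[7] tail/keep = 0xa0

vd = [242, 2, 128, 226, 161, 62, 174, 160]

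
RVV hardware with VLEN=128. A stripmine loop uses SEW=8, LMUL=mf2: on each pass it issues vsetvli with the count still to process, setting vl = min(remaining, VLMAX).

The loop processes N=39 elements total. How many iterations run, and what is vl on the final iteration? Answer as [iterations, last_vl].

[iterations, last_vl] = [5, 7]

lanes per group: 128·1/2/8 = 8
iterations = ceil(39/8) = 5; final-pass vl = 7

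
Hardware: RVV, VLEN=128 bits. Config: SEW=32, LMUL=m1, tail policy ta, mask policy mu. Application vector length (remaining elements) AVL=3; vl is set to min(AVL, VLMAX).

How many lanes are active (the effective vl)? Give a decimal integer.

vl = 3

VLMAX = VLEN×LMUL/SEW = 128×1/32 = 4
vl = min(AVL, VLMAX) = min(3, 4) = 3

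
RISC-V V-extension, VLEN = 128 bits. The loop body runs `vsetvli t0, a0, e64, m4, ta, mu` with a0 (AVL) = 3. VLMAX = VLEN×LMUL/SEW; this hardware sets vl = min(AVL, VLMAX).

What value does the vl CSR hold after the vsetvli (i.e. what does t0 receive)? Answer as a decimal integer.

vl = 3

VLMAX = VLEN×LMUL/SEW = 128×4/64 = 8
vl = min(AVL, VLMAX) = min(3, 8) = 3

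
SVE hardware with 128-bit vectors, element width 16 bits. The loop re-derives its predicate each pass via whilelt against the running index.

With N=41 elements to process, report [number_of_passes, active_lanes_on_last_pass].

128-bit reg / 16-bit elem → 8 lanes
41 elements at 8/iter → 6 passes, remainder 1 on the last

[iterations, last_vl] = [6, 1]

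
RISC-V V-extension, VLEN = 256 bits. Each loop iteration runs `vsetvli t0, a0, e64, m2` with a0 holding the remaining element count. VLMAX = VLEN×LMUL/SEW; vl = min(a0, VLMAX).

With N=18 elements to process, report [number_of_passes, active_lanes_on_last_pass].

[iterations, last_vl] = [3, 2]

VLMAX = VLEN×LMUL/SEW = 256×2/64 = 8
iterations = ceil(18/8) = 3; final-pass vl = 2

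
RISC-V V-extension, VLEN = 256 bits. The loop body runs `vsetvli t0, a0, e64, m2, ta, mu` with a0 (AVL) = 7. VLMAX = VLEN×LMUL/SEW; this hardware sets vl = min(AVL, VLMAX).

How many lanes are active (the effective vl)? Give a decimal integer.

VLMAX = (256 × 2) / 64 = 8 lanes
AVL=7 ≤ VLMAX=8, so vl = 7

vl = 7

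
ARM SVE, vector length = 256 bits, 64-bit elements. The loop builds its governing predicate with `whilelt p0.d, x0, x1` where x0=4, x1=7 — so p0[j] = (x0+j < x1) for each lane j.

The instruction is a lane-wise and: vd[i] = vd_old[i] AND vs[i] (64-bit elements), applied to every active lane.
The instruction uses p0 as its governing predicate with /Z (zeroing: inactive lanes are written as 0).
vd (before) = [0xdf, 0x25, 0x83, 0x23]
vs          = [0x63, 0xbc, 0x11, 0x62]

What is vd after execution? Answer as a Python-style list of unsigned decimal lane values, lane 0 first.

register lanes = 256/64 = 4
p0[j] = (4+j < 7); true for j=0..2 → 3 lanes set
  i=0: and(0xdf,0x63) → 67
  i=1: and(0x25,0xbc) → 36
  i=2: and(0x83,0x11) → 1
  i=3: tail/zero → 0

vd = [67, 36, 1, 0]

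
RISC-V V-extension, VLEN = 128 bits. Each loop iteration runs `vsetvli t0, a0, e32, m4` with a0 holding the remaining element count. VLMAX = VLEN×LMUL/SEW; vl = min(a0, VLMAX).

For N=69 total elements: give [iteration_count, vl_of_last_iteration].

[iterations, last_vl] = [5, 5]

VLMAX = VLEN×LMUL/SEW = 128×4/32 = 16
iterations = ceil(69/16) = 5; final-pass vl = 5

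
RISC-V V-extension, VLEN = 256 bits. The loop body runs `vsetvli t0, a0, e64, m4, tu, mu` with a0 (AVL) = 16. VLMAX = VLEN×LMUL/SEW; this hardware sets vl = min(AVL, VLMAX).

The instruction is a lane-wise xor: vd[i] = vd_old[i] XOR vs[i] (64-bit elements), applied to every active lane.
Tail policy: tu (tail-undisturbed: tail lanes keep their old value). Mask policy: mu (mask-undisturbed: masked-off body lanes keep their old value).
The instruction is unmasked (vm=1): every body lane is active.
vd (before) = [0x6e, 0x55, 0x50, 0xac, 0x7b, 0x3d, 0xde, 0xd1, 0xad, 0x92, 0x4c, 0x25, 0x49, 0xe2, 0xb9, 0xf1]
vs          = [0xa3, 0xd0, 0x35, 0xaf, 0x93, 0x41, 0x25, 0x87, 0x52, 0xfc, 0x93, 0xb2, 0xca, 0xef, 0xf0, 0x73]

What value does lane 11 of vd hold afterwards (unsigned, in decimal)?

VLMAX = VLEN×LMUL/SEW = 256×4/64 = 16
vl = min(AVL, VLMAX) = min(16, 16) = 16
vd[0] xor(0x6e,0xa3) -> 0xcd
vd[1] xor(0x55,0xd0) -> 0x85
vd[2] xor(0x50,0x35) -> 0x65
vd[3] xor(0xac,0xaf) -> 0x03
vd[4] xor(0x7b,0x93) -> 0xe8
vd[5] xor(0x3d,0x41) -> 0x7c
vd[6] xor(0xde,0x25) -> 0xfb
vd[7] xor(0xd1,0x87) -> 0x56
vd[8] xor(0xad,0x52) -> 0xff
vd[9] xor(0x92,0xfc) -> 0x6e
vd[10] xor(0x4c,0x93) -> 0xdf
vd[11] xor(0x25,0xb2) -> 0x97
vd[12] xor(0x49,0xca) -> 0x83
vd[13] xor(0xe2,0xef) -> 0x0d
vd[14] xor(0xb9,0xf0) -> 0x49
vd[15] xor(0xf1,0x73) -> 0x82

vd[11] = 151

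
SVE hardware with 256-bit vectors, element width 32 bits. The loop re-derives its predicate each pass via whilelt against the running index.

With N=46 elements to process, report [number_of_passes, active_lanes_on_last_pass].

[iterations, last_vl] = [6, 6]

256-bit reg / 32-bit elem → 8 lanes
N=46: ⌈46/8⌉ = 6 iters; last vl = 46 − 5×8 = 6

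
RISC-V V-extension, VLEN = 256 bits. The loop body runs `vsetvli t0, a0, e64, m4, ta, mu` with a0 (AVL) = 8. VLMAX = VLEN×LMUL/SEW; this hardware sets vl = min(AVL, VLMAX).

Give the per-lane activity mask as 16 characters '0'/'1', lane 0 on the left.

predicate = 1111111100000000

VLMAX = VLEN×LMUL/SEW = 256×4/64 = 16
vl ← min(8, 16) = 8
bits (lane 0 leftmost): 1111111100000000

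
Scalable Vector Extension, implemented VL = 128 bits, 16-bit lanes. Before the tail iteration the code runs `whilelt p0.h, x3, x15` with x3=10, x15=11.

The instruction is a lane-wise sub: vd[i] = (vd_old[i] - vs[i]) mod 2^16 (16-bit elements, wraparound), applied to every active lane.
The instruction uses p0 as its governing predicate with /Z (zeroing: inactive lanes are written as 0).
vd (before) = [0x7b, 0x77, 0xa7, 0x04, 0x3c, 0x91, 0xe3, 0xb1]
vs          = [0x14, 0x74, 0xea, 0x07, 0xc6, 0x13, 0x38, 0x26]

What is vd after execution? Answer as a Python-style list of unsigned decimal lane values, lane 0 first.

lane count: 128 div 16 = 8
whilelt: lane j active iff 10+j < 11 → j < 1 → 1 active
[0] sub(0x7b,0x14) = 0x67
[1] tail/zero = 0x00
[2] tail/zero = 0x00
[3] tail/zero = 0x00
[4] tail/zero = 0x00
[5] tail/zero = 0x00
[6] tail/zero = 0x00
[7] tail/zero = 0x00

vd = [103, 0, 0, 0, 0, 0, 0, 0]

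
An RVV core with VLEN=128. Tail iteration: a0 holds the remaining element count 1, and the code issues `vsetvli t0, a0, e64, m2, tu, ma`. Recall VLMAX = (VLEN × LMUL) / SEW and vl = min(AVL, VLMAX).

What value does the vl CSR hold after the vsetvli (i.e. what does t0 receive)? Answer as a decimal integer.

vl = 1

lanes per group: 128·2/64 = 4
vl ← min(1, 4) = 1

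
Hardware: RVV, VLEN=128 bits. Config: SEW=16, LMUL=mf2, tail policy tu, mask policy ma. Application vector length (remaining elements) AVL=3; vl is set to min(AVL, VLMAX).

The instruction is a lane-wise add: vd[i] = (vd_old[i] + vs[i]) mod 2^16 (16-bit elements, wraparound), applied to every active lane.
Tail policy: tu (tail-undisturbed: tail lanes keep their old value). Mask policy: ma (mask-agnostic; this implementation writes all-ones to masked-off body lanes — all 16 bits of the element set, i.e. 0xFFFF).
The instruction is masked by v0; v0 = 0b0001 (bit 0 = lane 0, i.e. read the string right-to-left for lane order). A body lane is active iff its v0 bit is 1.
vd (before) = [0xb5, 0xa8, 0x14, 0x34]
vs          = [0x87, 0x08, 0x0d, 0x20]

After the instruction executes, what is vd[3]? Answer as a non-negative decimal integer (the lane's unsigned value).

vd[3] = 52

VLMAX = (128 × 1/2) / 16 = 4 lanes
AVL=3 ≤ VLMAX=4, so vl = 3
[0] add(0xb5,0x87) = 0x13c
[1] mask-off/ones = 0xffff
[2] mask-off/ones = 0xffff
[3] tail/keep = 0x34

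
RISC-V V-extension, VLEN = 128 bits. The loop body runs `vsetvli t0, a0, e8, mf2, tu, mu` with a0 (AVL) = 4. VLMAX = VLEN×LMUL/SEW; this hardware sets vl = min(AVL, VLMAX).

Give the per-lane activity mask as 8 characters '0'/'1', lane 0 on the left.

VLMAX = (128 × 1/2) / 8 = 8 lanes
vl = min(AVL, VLMAX) = min(4, 8) = 4
bits (lane 0 leftmost): 11110000

predicate = 11110000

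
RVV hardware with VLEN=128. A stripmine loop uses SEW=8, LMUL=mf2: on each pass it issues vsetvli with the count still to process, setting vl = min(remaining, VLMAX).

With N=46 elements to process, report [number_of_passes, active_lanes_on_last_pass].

[iterations, last_vl] = [6, 6]

VLMAX = VLEN×LMUL/SEW = 128×1/2/8 = 8
iterations = ceil(46/8) = 6; final-pass vl = 6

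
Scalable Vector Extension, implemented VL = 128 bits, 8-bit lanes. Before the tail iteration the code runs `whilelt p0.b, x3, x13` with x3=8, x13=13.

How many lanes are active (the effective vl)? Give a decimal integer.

lane count: 128 div 8 = 16
whilelt: lane j active iff 8+j < 13 → j < 5 → 5 active

vl = 5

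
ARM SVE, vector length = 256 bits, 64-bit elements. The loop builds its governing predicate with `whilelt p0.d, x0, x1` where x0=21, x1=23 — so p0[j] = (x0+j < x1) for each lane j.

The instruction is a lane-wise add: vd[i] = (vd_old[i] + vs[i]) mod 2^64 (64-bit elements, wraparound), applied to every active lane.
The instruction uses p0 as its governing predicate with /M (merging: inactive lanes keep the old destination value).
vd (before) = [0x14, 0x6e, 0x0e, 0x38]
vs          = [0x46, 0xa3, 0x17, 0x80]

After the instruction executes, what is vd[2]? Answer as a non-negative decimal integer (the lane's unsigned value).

vd[2] = 14

lane count: 256 div 64 = 4
active while 21+j < 23, i.e. j ∈ [0,2) capped at 4 ⇒ 2
[0] add(0x14,0x46) = 0x5a
[1] add(0x6e,0xa3) = 0x111
[2] tail/keep = 0x0e
[3] tail/keep = 0x38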